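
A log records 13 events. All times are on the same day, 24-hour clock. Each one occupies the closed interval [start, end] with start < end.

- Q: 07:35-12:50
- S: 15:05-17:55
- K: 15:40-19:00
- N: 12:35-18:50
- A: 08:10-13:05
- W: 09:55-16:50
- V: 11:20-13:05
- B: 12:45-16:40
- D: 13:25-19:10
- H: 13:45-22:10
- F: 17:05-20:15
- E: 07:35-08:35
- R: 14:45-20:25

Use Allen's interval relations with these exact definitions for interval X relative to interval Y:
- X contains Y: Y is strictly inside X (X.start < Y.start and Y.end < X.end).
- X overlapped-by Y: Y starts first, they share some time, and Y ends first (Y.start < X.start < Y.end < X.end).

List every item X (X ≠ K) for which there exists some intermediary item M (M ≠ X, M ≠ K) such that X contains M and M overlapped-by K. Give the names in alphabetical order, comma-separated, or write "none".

H, R

Target K = [15:40, 19:00].
Intermediaries M with M overlapped-by K: F.
Via F — items with X contains F: H, R.
Union: H, R.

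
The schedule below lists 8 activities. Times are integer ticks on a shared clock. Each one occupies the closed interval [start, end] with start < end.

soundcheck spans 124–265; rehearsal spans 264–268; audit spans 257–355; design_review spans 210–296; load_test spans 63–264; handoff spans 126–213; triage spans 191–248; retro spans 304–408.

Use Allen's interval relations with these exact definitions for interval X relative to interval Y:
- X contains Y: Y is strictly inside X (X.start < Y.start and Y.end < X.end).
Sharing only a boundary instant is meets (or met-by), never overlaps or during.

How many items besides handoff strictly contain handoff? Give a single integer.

Target handoff = [126, 213].
audit [257, 355] → after → no.
design_review [210, 296] → overlapped-by → no.
load_test [63, 264] → contains → counts.
rehearsal [264, 268] → after → no.
retro [304, 408] → after → no.
soundcheck [124, 265] → contains → counts.
triage [191, 248] → overlapped-by → no.
Total: 2.

2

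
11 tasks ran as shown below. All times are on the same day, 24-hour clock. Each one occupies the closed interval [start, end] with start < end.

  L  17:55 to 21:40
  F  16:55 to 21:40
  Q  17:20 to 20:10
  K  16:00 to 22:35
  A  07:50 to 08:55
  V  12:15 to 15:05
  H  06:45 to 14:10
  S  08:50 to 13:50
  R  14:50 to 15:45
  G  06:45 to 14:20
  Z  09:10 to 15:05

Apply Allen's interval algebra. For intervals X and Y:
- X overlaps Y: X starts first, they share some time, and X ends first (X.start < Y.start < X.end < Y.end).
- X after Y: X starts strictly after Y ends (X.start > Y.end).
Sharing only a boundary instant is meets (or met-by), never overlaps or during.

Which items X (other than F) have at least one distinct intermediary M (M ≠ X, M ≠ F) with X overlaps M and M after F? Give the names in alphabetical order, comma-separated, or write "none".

none

Target F = [16:55, 21:40].
Intermediaries M with M after F: none.
Union: none.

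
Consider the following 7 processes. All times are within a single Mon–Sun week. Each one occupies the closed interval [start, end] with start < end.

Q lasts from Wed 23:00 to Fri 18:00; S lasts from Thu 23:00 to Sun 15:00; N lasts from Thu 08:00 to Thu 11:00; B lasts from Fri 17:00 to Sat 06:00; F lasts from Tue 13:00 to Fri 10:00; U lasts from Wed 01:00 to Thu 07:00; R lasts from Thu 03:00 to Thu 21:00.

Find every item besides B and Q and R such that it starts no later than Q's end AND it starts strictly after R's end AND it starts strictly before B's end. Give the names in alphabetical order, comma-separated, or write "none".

Conditions: its start is no later than Q's end (X.start <= Fri 18:00) AND its start is strictly after R's end (X.start > Thu 21:00) AND its start is strictly before B's end (X.start < Sat 06:00).
F: start Tue 13:00 <= Fri 18:00? ✓; start Tue 13:00 > Thu 21:00? ✗; start Tue 13:00 < Sat 06:00? ✓ → no.
N: start Thu 08:00 <= Fri 18:00? ✓; start Thu 08:00 > Thu 21:00? ✗; start Thu 08:00 < Sat 06:00? ✓ → no.
S: start Thu 23:00 <= Fri 18:00? ✓; start Thu 23:00 > Thu 21:00? ✓; start Thu 23:00 < Sat 06:00? ✓ → yes.
U: start Wed 01:00 <= Fri 18:00? ✓; start Wed 01:00 > Thu 21:00? ✗; start Wed 01:00 < Sat 06:00? ✓ → no.
Result: S.

S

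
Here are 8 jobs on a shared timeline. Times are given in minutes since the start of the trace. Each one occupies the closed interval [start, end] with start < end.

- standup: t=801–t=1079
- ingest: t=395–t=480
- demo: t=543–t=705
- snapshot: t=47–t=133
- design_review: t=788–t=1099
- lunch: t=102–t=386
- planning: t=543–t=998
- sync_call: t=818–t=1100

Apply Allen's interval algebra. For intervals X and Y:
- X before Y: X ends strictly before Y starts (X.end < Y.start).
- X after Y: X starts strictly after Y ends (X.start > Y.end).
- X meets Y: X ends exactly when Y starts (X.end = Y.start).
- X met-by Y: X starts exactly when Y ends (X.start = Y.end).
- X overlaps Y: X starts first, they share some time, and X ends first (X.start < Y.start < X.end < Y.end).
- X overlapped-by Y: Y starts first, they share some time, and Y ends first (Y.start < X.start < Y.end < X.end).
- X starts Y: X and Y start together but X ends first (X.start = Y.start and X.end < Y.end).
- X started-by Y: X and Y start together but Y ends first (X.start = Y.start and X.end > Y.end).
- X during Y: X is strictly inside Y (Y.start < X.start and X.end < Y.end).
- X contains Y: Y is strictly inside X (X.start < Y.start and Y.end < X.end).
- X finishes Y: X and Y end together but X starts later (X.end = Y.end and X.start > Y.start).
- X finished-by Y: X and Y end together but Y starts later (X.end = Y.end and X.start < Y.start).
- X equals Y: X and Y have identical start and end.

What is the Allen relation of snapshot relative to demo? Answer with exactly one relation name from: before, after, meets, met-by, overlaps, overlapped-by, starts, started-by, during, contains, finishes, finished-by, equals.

snapshot = [t=47, t=133]; demo = [t=543, t=705].
Compare endpoints: snapshot.start < demo.start, snapshot.start < demo.end, snapshot.end < demo.start, snapshot.end < demo.end.
That pattern is 'before'.

before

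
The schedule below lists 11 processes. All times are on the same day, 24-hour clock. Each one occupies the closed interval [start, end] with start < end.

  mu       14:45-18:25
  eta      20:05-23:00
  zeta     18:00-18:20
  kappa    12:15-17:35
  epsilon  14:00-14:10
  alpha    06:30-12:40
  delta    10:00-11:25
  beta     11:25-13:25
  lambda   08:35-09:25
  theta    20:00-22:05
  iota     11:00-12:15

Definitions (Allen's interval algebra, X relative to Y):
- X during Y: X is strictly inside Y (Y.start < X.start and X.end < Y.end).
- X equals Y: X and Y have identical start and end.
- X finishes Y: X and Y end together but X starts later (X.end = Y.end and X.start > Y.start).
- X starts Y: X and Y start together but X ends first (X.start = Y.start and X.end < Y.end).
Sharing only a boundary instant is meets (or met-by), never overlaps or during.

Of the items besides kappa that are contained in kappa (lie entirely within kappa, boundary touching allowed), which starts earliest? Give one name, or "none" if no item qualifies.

Target kappa = [12:15, 17:35].
alpha [06:30, 12:40] → overlaps → excluded.
beta [11:25, 13:25] → overlaps → excluded.
delta [10:00, 11:25] → before → excluded.
epsilon [14:00, 14:10] → during → candidate.
eta [20:05, 23:00] → after → excluded.
iota [11:00, 12:15] → meets → excluded.
lambda [08:35, 09:25] → before → excluded.
mu [14:45, 18:25] → overlapped-by → excluded.
theta [20:00, 22:05] → after → excluded.
zeta [18:00, 18:20] → after → excluded.
Among candidates, earliest start is 14:00 → epsilon.

epsilon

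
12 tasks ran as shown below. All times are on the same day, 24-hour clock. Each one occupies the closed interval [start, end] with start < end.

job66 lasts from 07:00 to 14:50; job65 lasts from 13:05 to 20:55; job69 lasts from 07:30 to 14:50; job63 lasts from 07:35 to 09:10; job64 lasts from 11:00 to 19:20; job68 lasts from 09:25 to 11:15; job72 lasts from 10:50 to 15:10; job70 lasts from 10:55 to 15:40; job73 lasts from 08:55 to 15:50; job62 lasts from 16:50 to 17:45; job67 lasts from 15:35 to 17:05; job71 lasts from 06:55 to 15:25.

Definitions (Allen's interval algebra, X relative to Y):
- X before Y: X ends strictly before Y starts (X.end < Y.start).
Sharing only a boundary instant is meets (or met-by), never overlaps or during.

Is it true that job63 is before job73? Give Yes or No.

No

job63 = [07:35, 09:10], job73 = [08:55, 15:50].
Actual relation of job63 to job73: overlaps.
Asked whether 'before' holds → No.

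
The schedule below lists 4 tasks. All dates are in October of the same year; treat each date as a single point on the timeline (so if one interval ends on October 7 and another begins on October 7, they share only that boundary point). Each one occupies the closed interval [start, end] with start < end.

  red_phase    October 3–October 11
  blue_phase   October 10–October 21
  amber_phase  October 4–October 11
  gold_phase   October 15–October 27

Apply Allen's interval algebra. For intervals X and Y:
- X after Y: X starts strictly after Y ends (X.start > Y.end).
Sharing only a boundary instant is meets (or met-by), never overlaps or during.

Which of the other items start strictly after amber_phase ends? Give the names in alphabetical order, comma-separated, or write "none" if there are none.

gold_phase

Target amber_phase = [October 4, October 11].
blue_phase [October 10, October 21] → overlapped-by → no.
gold_phase [October 15, October 27] → after → yes.
red_phase [October 3, October 11] → finished-by → no.
Result: gold_phase.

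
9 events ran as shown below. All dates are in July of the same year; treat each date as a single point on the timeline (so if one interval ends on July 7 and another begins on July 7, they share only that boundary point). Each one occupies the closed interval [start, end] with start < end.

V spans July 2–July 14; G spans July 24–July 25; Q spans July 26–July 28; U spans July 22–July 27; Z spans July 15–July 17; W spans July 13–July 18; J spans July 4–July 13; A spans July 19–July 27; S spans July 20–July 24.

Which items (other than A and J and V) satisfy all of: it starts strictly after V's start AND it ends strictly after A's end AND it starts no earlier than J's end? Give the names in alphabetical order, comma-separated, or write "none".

Q

Conditions: its start is strictly after V's start (X.start > July 2) AND its end is strictly after A's end (X.end > July 27) AND its start is no earlier than J's end (X.start >= July 13).
G: start July 24 > July 2? ✓; end July 25 > July 27? ✗; start July 24 >= July 13? ✓ → no.
Q: start July 26 > July 2? ✓; end July 28 > July 27? ✓; start July 26 >= July 13? ✓ → yes.
S: start July 20 > July 2? ✓; end July 24 > July 27? ✗; start July 20 >= July 13? ✓ → no.
U: start July 22 > July 2? ✓; end July 27 > July 27? ✗; start July 22 >= July 13? ✓ → no.
W: start July 13 > July 2? ✓; end July 18 > July 27? ✗; start July 13 >= July 13? ✓ → no.
Z: start July 15 > July 2? ✓; end July 17 > July 27? ✗; start July 15 >= July 13? ✓ → no.
Result: Q.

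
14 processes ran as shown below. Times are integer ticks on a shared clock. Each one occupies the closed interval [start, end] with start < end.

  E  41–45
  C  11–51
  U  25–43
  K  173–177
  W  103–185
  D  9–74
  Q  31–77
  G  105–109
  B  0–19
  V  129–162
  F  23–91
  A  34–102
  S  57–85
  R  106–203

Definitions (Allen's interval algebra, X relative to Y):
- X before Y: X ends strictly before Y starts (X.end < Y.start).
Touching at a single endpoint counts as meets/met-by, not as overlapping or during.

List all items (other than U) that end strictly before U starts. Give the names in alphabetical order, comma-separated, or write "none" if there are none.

Target U = [25, 43].
A [34, 102] → overlapped-by → no.
B [0, 19] → before → yes.
C [11, 51] → contains → no.
D [9, 74] → contains → no.
E [41, 45] → overlapped-by → no.
F [23, 91] → contains → no.
G [105, 109] → after → no.
K [173, 177] → after → no.
Q [31, 77] → overlapped-by → no.
R [106, 203] → after → no.
S [57, 85] → after → no.
V [129, 162] → after → no.
W [103, 185] → after → no.
Result: B.

B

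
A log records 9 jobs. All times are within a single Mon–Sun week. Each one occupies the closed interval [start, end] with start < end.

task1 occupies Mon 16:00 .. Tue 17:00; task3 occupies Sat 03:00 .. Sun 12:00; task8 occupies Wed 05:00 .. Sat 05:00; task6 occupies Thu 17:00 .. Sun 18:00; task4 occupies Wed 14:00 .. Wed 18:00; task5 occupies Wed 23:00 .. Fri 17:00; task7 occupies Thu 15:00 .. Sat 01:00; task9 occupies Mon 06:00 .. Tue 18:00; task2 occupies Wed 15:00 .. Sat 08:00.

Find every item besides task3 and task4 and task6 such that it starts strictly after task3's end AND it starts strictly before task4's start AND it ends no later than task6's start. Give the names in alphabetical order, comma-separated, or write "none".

none

Conditions: its start is strictly after task3's end (X.start > Sun 12:00) AND its start is strictly before task4's start (X.start < Wed 14:00) AND its end is no later than task6's start (X.end <= Thu 17:00).
task1: start Mon 16:00 > Sun 12:00? ✗; start Mon 16:00 < Wed 14:00? ✓; end Tue 17:00 <= Thu 17:00? ✓ → no.
task2: start Wed 15:00 > Sun 12:00? ✗; start Wed 15:00 < Wed 14:00? ✗; end Sat 08:00 <= Thu 17:00? ✗ → no.
task5: start Wed 23:00 > Sun 12:00? ✗; start Wed 23:00 < Wed 14:00? ✗; end Fri 17:00 <= Thu 17:00? ✗ → no.
task7: start Thu 15:00 > Sun 12:00? ✗; start Thu 15:00 < Wed 14:00? ✗; end Sat 01:00 <= Thu 17:00? ✗ → no.
task8: start Wed 05:00 > Sun 12:00? ✗; start Wed 05:00 < Wed 14:00? ✓; end Sat 05:00 <= Thu 17:00? ✗ → no.
task9: start Mon 06:00 > Sun 12:00? ✗; start Mon 06:00 < Wed 14:00? ✓; end Tue 18:00 <= Thu 17:00? ✓ → no.
Result: none.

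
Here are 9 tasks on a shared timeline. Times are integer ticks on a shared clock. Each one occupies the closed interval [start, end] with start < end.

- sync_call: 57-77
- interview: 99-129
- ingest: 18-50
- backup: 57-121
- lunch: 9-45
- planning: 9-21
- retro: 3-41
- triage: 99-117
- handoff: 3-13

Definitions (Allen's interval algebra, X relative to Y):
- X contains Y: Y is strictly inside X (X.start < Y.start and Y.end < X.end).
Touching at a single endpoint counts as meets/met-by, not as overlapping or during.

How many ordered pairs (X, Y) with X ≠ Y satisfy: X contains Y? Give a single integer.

Checking all 72 ordered pairs for relation 'contains'; matching pairs in alphabetical order:
(backup, triage): backup contains triage ✓
(retro, planning): retro contains planning ✓
Count: 2.

2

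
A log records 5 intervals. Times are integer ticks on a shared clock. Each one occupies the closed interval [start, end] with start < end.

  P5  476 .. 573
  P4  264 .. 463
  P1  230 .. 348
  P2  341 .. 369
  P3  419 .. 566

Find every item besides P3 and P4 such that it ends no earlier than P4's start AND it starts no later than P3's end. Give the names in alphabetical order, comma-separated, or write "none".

Conditions: its end is no earlier than P4's start (X.end >= 264) AND its start is no later than P3's end (X.start <= 566).
P1: end 348 >= 264? ✓; start 230 <= 566? ✓ → yes.
P2: end 369 >= 264? ✓; start 341 <= 566? ✓ → yes.
P5: end 573 >= 264? ✓; start 476 <= 566? ✓ → yes.
Result: P1, P2, P5.

P1, P2, P5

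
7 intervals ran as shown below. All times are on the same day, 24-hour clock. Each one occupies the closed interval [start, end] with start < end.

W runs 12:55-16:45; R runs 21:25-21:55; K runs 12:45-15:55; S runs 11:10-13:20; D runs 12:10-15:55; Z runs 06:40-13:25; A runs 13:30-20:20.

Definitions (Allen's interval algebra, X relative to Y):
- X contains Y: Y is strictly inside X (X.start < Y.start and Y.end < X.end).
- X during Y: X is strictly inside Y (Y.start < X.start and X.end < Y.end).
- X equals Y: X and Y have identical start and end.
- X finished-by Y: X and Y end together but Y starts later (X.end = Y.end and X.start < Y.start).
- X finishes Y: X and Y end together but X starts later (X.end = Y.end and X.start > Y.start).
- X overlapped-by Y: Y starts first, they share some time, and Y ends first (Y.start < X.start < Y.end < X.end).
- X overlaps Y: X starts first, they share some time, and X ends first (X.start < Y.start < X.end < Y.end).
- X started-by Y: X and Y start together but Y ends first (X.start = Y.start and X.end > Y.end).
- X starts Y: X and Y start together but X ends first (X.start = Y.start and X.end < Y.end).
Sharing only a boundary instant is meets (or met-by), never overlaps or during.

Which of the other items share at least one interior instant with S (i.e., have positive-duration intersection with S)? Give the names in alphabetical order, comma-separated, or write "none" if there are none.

Target S = [11:10, 13:20].
A [13:30, 20:20] → after → no.
D [12:10, 15:55] → overlapped-by → yes.
K [12:45, 15:55] → overlapped-by → yes.
R [21:25, 21:55] → after → no.
W [12:55, 16:45] → overlapped-by → yes.
Z [06:40, 13:25] → contains → yes.
Result: D, K, W, Z.

D, K, W, Z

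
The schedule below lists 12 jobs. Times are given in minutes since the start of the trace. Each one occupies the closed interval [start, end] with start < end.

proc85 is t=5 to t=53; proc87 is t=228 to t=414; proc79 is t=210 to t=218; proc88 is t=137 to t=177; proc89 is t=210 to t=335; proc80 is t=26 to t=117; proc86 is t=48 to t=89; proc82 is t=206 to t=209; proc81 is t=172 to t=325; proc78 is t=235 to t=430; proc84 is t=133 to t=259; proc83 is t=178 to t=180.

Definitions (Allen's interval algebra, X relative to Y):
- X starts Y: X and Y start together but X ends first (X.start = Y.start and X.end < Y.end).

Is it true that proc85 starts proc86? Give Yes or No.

No

proc85 = [t=5, t=53], proc86 = [t=48, t=89].
Actual relation of proc85 to proc86: overlaps.
Asked whether 'starts' holds → No.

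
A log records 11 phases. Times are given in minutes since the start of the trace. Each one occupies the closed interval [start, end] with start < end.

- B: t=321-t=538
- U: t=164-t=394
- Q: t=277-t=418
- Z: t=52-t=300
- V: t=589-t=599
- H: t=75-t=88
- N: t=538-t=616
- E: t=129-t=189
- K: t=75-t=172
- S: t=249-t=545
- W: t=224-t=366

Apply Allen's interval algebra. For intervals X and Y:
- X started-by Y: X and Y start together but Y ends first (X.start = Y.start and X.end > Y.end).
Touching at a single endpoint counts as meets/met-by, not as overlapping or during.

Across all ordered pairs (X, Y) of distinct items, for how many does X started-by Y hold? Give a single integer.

1

Checking all 110 ordered pairs for relation 'started-by'; matching pairs in alphabetical order:
(K, H): K started-by H ✓
Count: 1.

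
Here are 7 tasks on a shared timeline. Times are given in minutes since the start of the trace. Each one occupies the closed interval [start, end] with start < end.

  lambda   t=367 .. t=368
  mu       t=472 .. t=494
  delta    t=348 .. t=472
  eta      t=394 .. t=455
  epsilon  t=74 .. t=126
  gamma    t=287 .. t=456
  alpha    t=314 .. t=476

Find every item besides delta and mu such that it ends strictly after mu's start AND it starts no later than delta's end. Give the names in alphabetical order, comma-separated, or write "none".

Conditions: its end is strictly after mu's start (X.end > t=472) AND its start is no later than delta's end (X.start <= t=472).
alpha: end t=476 > t=472? ✓; start t=314 <= t=472? ✓ → yes.
epsilon: end t=126 > t=472? ✗; start t=74 <= t=472? ✓ → no.
eta: end t=455 > t=472? ✗; start t=394 <= t=472? ✓ → no.
gamma: end t=456 > t=472? ✗; start t=287 <= t=472? ✓ → no.
lambda: end t=368 > t=472? ✗; start t=367 <= t=472? ✓ → no.
Result: alpha.

alpha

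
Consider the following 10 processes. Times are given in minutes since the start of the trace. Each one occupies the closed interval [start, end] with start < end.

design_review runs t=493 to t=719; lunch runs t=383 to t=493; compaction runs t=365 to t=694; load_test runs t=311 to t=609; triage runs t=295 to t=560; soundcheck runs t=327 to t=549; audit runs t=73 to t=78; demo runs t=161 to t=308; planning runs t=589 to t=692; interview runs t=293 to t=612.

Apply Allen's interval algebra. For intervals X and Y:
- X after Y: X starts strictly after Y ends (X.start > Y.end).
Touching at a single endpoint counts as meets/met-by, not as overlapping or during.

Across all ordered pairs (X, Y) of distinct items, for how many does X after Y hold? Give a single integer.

Checking all 90 ordered pairs for relation 'after'; matching pairs in alphabetical order:
(compaction, audit): compaction after audit ✓
(compaction, demo): compaction after demo ✓
(demo, audit): demo after audit ✓
(design_review, audit): design_review after audit ✓
(design_review, demo): design_review after demo ✓
(interview, audit): interview after audit ✓
(load_test, audit): load_test after audit ✓
(load_test, demo): load_test after demo ✓
(lunch, audit): lunch after audit ✓
(lunch, demo): lunch after demo ✓
(planning, audit): planning after audit ✓
(planning, demo): planning after demo ✓
(planning, lunch): planning after lunch ✓
(planning, soundcheck): planning after soundcheck ✓
(planning, triage): planning after triage ✓
(soundcheck, audit): soundcheck after audit ✓
(soundcheck, demo): soundcheck after demo ✓
(triage, audit): triage after audit ✓
Count: 18.

18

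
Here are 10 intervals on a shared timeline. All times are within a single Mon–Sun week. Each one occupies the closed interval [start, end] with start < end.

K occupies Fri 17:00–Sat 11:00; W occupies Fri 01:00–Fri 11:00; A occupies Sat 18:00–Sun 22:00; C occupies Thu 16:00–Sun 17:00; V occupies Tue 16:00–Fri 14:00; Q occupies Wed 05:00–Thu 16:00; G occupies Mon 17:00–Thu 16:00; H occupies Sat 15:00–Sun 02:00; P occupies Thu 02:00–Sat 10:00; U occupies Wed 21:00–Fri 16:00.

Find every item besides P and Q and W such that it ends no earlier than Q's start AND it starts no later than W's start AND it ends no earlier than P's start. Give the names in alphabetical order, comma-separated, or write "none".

Conditions: its end is no earlier than Q's start (X.end >= Wed 05:00) AND its start is no later than W's start (X.start <= Fri 01:00) AND its end is no earlier than P's start (X.end >= Thu 02:00).
A: end Sun 22:00 >= Wed 05:00? ✓; start Sat 18:00 <= Fri 01:00? ✗; end Sun 22:00 >= Thu 02:00? ✓ → no.
C: end Sun 17:00 >= Wed 05:00? ✓; start Thu 16:00 <= Fri 01:00? ✓; end Sun 17:00 >= Thu 02:00? ✓ → yes.
G: end Thu 16:00 >= Wed 05:00? ✓; start Mon 17:00 <= Fri 01:00? ✓; end Thu 16:00 >= Thu 02:00? ✓ → yes.
H: end Sun 02:00 >= Wed 05:00? ✓; start Sat 15:00 <= Fri 01:00? ✗; end Sun 02:00 >= Thu 02:00? ✓ → no.
K: end Sat 11:00 >= Wed 05:00? ✓; start Fri 17:00 <= Fri 01:00? ✗; end Sat 11:00 >= Thu 02:00? ✓ → no.
U: end Fri 16:00 >= Wed 05:00? ✓; start Wed 21:00 <= Fri 01:00? ✓; end Fri 16:00 >= Thu 02:00? ✓ → yes.
V: end Fri 14:00 >= Wed 05:00? ✓; start Tue 16:00 <= Fri 01:00? ✓; end Fri 14:00 >= Thu 02:00? ✓ → yes.
Result: C, G, U, V.

C, G, U, V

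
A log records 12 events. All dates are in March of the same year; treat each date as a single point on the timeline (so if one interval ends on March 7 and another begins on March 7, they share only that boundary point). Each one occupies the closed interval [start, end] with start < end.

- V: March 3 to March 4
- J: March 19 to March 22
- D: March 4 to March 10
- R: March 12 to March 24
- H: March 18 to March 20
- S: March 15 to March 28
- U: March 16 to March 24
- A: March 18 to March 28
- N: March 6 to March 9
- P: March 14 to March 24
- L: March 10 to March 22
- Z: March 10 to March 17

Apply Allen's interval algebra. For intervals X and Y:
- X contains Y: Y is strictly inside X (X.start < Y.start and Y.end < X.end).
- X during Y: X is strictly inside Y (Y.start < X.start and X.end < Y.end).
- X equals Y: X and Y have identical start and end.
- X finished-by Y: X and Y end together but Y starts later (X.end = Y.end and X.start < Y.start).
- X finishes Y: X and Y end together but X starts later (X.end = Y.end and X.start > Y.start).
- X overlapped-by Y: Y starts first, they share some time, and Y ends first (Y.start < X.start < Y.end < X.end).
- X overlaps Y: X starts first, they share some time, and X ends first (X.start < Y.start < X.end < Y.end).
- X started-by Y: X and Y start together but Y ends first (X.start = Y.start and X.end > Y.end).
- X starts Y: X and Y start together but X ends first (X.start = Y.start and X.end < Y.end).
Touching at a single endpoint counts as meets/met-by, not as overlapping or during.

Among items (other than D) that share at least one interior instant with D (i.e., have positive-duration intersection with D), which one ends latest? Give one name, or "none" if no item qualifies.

Target D = [March 4, March 10].
A [March 18, March 28] → after → excluded.
H [March 18, March 20] → after → excluded.
J [March 19, March 22] → after → excluded.
L [March 10, March 22] → met-by → excluded.
N [March 6, March 9] → during → candidate.
P [March 14, March 24] → after → excluded.
R [March 12, March 24] → after → excluded.
S [March 15, March 28] → after → excluded.
U [March 16, March 24] → after → excluded.
V [March 3, March 4] → meets → excluded.
Z [March 10, March 17] → met-by → excluded.
Among candidates, latest end is March 9 → N.

N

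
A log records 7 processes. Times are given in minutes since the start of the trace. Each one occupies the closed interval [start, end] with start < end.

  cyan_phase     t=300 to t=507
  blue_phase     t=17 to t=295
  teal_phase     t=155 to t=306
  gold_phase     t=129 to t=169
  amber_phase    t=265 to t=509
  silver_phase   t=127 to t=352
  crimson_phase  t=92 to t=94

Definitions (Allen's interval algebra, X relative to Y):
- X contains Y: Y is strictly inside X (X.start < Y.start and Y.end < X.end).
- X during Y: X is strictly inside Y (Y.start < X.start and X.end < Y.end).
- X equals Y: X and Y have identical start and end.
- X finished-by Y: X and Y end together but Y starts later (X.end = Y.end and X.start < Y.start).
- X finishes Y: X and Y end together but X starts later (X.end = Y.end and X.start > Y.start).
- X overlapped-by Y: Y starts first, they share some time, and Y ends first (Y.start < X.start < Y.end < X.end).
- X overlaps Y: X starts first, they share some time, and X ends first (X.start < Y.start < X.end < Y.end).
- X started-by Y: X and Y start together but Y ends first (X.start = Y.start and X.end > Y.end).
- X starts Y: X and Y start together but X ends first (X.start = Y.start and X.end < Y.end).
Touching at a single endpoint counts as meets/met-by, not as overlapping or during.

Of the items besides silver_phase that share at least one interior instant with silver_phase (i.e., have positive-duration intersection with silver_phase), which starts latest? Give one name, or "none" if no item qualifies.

Target silver_phase = [t=127, t=352].
amber_phase [t=265, t=509] → overlapped-by → candidate.
blue_phase [t=17, t=295] → overlaps → candidate.
crimson_phase [t=92, t=94] → before → excluded.
cyan_phase [t=300, t=507] → overlapped-by → candidate.
gold_phase [t=129, t=169] → during → candidate.
teal_phase [t=155, t=306] → during → candidate.
Among candidates, latest start is t=300 → cyan_phase.

cyan_phase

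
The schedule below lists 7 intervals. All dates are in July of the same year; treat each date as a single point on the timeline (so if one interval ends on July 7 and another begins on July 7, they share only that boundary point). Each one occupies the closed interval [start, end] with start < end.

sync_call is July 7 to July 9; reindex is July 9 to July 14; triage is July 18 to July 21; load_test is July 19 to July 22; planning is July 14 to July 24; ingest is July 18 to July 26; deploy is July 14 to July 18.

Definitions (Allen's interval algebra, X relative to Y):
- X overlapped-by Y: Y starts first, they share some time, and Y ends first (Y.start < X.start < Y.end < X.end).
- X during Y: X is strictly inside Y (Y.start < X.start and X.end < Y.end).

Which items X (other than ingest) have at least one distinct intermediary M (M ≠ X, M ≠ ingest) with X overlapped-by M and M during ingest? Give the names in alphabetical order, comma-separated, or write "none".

none

Target ingest = [July 18, July 26].
Intermediaries M with M during ingest: load_test.
Via load_test — items with X overlapped-by load_test: none.
Union: none.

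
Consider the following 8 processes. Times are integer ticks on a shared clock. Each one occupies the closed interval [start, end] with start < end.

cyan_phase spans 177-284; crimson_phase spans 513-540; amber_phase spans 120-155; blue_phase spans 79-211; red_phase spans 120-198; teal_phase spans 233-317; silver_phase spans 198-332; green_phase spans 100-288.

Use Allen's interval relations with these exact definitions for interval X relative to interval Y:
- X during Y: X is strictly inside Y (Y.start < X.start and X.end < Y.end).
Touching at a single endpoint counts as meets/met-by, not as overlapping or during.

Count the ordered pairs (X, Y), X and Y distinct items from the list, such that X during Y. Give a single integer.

Checking all 56 ordered pairs for relation 'during'; matching pairs in alphabetical order:
(amber_phase, blue_phase): amber_phase during blue_phase ✓
(amber_phase, green_phase): amber_phase during green_phase ✓
(cyan_phase, green_phase): cyan_phase during green_phase ✓
(red_phase, blue_phase): red_phase during blue_phase ✓
(red_phase, green_phase): red_phase during green_phase ✓
(teal_phase, silver_phase): teal_phase during silver_phase ✓
Count: 6.

6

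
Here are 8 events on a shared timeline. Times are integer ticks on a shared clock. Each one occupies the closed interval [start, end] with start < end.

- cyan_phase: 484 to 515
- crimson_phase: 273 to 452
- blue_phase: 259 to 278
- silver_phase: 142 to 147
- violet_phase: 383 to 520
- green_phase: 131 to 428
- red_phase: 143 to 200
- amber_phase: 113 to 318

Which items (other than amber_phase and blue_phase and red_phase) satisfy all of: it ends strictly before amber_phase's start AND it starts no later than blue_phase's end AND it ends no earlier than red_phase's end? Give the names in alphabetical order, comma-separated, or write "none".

Conditions: its end is strictly before amber_phase's start (X.end < 113) AND its start is no later than blue_phase's end (X.start <= 278) AND its end is no earlier than red_phase's end (X.end >= 200).
crimson_phase: end 452 < 113? ✗; start 273 <= 278? ✓; end 452 >= 200? ✓ → no.
cyan_phase: end 515 < 113? ✗; start 484 <= 278? ✗; end 515 >= 200? ✓ → no.
green_phase: end 428 < 113? ✗; start 131 <= 278? ✓; end 428 >= 200? ✓ → no.
silver_phase: end 147 < 113? ✗; start 142 <= 278? ✓; end 147 >= 200? ✗ → no.
violet_phase: end 520 < 113? ✗; start 383 <= 278? ✗; end 520 >= 200? ✓ → no.
Result: none.

none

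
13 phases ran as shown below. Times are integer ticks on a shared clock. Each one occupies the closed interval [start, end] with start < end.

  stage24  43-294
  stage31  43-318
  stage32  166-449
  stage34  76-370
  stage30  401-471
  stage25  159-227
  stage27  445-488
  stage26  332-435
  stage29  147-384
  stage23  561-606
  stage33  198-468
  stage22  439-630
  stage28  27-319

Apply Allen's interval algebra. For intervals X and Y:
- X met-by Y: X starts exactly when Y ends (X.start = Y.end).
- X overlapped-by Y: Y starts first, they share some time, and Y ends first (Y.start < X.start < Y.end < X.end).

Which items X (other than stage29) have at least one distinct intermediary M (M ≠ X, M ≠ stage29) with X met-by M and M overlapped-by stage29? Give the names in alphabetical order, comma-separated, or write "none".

none

Target stage29 = [147, 384].
Intermediaries M with M overlapped-by stage29: stage26, stage32, stage33.
Via stage26 — items with X met-by stage26: none.
Via stage32 — items with X met-by stage32: none.
Via stage33 — items with X met-by stage33: none.
Union: none.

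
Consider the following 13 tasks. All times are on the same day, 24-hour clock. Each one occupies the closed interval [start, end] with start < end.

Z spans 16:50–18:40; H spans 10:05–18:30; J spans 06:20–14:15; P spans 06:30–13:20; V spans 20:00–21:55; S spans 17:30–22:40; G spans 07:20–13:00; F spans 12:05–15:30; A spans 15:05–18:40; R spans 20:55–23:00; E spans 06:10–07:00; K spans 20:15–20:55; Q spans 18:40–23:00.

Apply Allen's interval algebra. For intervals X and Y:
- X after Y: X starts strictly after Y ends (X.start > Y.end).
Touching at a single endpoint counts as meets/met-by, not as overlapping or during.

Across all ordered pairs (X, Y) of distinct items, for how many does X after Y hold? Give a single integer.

Checking all 156 ordered pairs for relation 'after'; matching pairs in alphabetical order:
(A, E): A after E ✓
(A, G): A after G ✓
(A, J): A after J ✓
(A, P): A after P ✓
(F, E): F after E ✓
(G, E): G after E ✓
(H, E): H after E ✓
(K, A): K after A ✓
(K, E): K after E ✓
(K, F): K after F ✓
(K, G): K after G ✓
(K, H): K after H ✓
(K, J): K after J ✓
(K, P): K after P ✓
(K, Z): K after Z ✓
(Q, E): Q after E ✓
(Q, F): Q after F ✓
(Q, G): Q after G ✓
(Q, H): Q after H ✓
(Q, J): Q after J ✓
(Q, P): Q after P ✓
(R, A): R after A ✓
(R, E): R after E ✓
(R, F): R after F ✓
... plus 23 further pairs not listed.
Count: 47.

47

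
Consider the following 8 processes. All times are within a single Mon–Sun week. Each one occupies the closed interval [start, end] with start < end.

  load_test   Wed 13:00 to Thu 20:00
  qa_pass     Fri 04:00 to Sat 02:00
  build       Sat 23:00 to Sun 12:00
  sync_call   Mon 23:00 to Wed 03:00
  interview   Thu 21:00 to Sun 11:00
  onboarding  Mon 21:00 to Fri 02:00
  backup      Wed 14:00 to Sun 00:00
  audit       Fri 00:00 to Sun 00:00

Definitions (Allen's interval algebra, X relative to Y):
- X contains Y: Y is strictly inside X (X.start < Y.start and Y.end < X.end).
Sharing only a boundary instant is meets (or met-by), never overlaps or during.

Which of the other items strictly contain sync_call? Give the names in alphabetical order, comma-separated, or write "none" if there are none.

Target sync_call = [Mon 23:00, Wed 03:00].
audit [Fri 00:00, Sun 00:00] → after → no.
backup [Wed 14:00, Sun 00:00] → after → no.
build [Sat 23:00, Sun 12:00] → after → no.
interview [Thu 21:00, Sun 11:00] → after → no.
load_test [Wed 13:00, Thu 20:00] → after → no.
onboarding [Mon 21:00, Fri 02:00] → contains → yes.
qa_pass [Fri 04:00, Sat 02:00] → after → no.
Result: onboarding.

onboarding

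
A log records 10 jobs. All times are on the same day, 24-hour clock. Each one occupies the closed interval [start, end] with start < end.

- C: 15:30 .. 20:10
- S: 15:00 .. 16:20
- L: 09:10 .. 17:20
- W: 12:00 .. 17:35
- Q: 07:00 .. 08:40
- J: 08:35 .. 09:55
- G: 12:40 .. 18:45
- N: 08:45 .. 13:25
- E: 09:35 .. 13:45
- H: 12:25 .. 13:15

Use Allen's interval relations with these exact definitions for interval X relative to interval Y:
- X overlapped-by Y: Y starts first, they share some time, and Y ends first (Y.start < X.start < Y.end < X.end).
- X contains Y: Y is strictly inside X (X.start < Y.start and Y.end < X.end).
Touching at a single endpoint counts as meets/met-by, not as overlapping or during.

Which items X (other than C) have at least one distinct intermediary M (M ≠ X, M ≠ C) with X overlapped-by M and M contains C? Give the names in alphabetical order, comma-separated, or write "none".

none

Target C = [15:30, 20:10].
Intermediaries M with M contains C: none.
Union: none.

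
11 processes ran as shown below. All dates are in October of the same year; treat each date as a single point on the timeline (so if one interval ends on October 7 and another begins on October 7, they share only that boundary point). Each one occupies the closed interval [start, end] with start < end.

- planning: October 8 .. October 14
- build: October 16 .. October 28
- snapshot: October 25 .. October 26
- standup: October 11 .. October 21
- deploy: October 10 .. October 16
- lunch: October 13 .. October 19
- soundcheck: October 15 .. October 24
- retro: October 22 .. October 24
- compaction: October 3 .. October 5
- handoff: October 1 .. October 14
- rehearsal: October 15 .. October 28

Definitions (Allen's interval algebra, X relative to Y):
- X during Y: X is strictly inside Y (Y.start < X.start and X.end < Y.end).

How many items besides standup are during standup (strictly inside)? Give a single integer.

1

Target standup = [October 11, October 21].
build [October 16, October 28] → overlapped-by → no.
compaction [October 3, October 5] → before → no.
deploy [October 10, October 16] → overlaps → no.
handoff [October 1, October 14] → overlaps → no.
lunch [October 13, October 19] → during → counts.
planning [October 8, October 14] → overlaps → no.
rehearsal [October 15, October 28] → overlapped-by → no.
retro [October 22, October 24] → after → no.
snapshot [October 25, October 26] → after → no.
soundcheck [October 15, October 24] → overlapped-by → no.
Total: 1.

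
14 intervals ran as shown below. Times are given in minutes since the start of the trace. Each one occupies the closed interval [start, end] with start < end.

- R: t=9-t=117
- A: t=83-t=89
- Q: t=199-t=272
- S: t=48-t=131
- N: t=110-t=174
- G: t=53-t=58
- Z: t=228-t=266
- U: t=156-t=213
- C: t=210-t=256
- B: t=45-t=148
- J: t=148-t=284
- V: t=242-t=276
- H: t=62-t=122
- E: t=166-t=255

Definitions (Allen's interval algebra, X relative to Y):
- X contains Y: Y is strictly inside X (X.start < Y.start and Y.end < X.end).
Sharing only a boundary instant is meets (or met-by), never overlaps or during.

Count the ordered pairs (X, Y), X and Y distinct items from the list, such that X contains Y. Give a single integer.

18

Checking all 182 ordered pairs for relation 'contains'; matching pairs in alphabetical order:
(B, A): B contains A ✓
(B, G): B contains G ✓
(B, H): B contains H ✓
(B, S): B contains S ✓
(H, A): H contains A ✓
(J, C): J contains C ✓
(J, E): J contains E ✓
(J, Q): J contains Q ✓
(J, U): J contains U ✓
(J, V): J contains V ✓
(J, Z): J contains Z ✓
(Q, C): Q contains C ✓
(Q, Z): Q contains Z ✓
(R, A): R contains A ✓
(R, G): R contains G ✓
(S, A): S contains A ✓
(S, G): S contains G ✓
(S, H): S contains H ✓
Count: 18.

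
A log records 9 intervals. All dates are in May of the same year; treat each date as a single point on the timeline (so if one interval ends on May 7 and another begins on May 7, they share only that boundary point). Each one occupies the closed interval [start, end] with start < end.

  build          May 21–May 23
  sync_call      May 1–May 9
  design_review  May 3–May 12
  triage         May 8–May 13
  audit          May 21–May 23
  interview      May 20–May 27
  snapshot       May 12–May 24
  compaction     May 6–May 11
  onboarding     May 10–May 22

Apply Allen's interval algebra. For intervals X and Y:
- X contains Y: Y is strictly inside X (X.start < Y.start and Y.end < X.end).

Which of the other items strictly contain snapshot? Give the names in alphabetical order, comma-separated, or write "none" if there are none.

Target snapshot = [May 12, May 24].
audit [May 21, May 23] → during → no.
build [May 21, May 23] → during → no.
compaction [May 6, May 11] → before → no.
design_review [May 3, May 12] → meets → no.
interview [May 20, May 27] → overlapped-by → no.
onboarding [May 10, May 22] → overlaps → no.
sync_call [May 1, May 9] → before → no.
triage [May 8, May 13] → overlaps → no.
Result: none.

none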